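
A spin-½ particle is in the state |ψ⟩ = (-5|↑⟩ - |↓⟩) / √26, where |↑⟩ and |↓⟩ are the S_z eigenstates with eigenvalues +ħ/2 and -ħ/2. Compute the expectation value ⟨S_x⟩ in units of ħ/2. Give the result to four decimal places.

⟨σ_x⟩ = 2 Re(a* b)/(|a|²+|b|²) with a = -5, b = -1.
a* b = 5, so ⟨σ_x⟩ = 10/26.
⟨S_x⟩ = (ħ/2)·⟨σ_x⟩.

0.3846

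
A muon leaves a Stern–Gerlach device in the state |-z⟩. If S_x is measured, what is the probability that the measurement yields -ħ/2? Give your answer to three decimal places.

In the S_z basis, |-z⟩ = |↓⟩ and |-x⟩ = (|↑⟩ - |↓⟩)/√2.
|⟨-x|-z⟩|² = 1/2.

0.500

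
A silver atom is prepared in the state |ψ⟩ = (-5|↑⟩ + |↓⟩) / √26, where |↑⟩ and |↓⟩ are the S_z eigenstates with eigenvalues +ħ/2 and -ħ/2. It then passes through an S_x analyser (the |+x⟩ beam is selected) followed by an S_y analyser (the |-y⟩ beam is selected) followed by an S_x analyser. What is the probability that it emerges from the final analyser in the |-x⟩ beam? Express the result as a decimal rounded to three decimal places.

First analyser (S_x): P(|+x⟩) = |⟨+x|ψ⟩|² = 16/52.
After stage 1 the state is |+x⟩; P(|-y⟩) = |⟨-y|+x⟩|² = 1/2.
After stage 2 the state is |-y⟩; P(|-x⟩) = |⟨-x|-y⟩|² = 1/2.
Joint probability = 16/52 × 1/2 × 1/2 = 0.077.

0.077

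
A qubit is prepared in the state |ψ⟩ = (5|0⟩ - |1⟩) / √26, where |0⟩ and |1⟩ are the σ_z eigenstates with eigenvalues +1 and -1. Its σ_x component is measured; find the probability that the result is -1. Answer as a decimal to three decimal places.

|-x⟩ = (|0⟩ - |1⟩)/√2, so ⟨-x|ψ⟩ = (6) / (√2·√26).
P = |6|² / 52 = 36/52.

0.692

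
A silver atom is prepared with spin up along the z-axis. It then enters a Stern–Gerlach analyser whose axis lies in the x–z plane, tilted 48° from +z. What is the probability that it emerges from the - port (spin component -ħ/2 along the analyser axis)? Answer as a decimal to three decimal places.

0.165

For spin-½, the probability of finding spin-up along an axis at angle θ to the initial spin direction is cos²(θ/2); spin-down is sin²(θ/2).
θ = 48°, so P = sin²(24°) ≈ 0.165.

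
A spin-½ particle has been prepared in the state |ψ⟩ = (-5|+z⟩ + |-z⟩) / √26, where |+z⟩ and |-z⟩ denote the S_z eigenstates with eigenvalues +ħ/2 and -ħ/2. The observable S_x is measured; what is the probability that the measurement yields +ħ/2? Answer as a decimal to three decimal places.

|+x⟩ = (|+z⟩ + |-z⟩)/√2, so ⟨+x|ψ⟩ = (-4) / (√2·√26).
P = |-4|² / 52 = 16/52.

0.308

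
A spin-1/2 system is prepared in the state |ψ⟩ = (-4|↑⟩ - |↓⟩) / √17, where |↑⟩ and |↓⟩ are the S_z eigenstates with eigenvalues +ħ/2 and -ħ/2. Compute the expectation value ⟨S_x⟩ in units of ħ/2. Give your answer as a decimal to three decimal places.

⟨σ_x⟩ = 2 Re(a* b)/(|a|²+|b|²) with a = -4, b = -1.
a* b = 4, so ⟨σ_x⟩ = 8/17.
⟨S_x⟩ = (ħ/2)·⟨σ_x⟩.

0.471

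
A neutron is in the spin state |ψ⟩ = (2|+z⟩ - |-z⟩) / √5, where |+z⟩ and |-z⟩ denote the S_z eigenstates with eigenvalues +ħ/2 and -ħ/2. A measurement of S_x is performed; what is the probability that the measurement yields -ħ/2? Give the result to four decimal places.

|-x⟩ = (|+z⟩ - |-z⟩)/√2, so ⟨-x|ψ⟩ = (3) / (√2·√5).
P = |3|² / 10 = 9/10.

0.9000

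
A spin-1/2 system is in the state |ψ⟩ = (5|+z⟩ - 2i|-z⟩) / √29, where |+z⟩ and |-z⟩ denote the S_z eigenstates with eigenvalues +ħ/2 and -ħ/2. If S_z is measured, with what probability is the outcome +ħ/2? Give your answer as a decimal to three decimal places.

0.862

The +ħ/2 outcome corresponds to |+z⟩. Its amplitude in |ψ⟩ is 5/√29.
P = |5|² / 29 = 25/29.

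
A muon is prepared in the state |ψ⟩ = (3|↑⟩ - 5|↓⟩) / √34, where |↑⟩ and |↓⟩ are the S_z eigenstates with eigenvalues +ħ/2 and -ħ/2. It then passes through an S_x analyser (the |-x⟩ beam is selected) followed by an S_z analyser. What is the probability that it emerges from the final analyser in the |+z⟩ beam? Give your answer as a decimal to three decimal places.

First analyser (S_x): P(|-x⟩) = |⟨-x|ψ⟩|² = 64/68.
After stage 1 the state is |-x⟩; P(|+z⟩) = |⟨+z|-x⟩|² = 1/2.
Joint probability = 64/68 × 1/2 = 0.471.

0.471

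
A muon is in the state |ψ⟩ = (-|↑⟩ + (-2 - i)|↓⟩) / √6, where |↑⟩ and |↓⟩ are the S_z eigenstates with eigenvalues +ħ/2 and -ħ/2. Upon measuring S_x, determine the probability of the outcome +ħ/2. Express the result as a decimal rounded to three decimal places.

|+x⟩ = (|↑⟩ + |↓⟩)/√2, so ⟨+x|ψ⟩ = (-3 - i) / (√2·√6).
P = |-3 - i|² / 12 = 10/12.

0.833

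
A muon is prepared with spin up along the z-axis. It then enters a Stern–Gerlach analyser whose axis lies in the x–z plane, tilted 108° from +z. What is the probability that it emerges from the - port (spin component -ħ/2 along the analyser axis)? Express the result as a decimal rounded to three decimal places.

0.655

For spin-½, the probability of finding spin-up along an axis at angle θ to the initial spin direction is cos²(θ/2); spin-down is sin²(θ/2).
θ = 108°, so P = sin²(54°) ≈ 0.655.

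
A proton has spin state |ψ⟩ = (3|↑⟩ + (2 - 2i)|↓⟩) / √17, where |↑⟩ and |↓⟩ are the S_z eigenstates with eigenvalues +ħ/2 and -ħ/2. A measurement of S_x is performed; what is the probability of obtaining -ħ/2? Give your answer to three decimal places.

0.147

|-x⟩ = (|↑⟩ - |↓⟩)/√2, so ⟨-x|ψ⟩ = (1 + 2i) / (√2·√17).
P = |1 + 2i|² / 34 = 5/34.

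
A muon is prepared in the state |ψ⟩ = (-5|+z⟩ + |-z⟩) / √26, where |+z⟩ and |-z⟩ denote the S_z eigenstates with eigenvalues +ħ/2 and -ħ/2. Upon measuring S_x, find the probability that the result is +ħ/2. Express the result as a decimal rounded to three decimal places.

|+x⟩ = (|+z⟩ + |-z⟩)/√2, so ⟨+x|ψ⟩ = (-4) / (√2·√26).
P = |-4|² / 52 = 16/52.

0.308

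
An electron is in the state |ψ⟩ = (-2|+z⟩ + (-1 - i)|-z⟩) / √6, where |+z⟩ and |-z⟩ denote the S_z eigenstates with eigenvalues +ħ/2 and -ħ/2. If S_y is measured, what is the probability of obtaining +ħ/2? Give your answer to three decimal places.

|+y⟩ = (|+z⟩ + i|-z⟩)/√2, so ⟨+y|ψ⟩ = (-3 + i) / (√2·√6).
P = |-3 + i|² / 12 = 10/12.

0.833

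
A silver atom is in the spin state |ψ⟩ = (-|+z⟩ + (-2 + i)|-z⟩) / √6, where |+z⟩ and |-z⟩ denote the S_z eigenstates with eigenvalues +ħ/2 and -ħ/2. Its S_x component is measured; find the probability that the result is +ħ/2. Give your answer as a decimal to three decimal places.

|+x⟩ = (|+z⟩ + |-z⟩)/√2, so ⟨+x|ψ⟩ = (-3 + i) / (√2·√6).
P = |-3 + i|² / 12 = 10/12.

0.833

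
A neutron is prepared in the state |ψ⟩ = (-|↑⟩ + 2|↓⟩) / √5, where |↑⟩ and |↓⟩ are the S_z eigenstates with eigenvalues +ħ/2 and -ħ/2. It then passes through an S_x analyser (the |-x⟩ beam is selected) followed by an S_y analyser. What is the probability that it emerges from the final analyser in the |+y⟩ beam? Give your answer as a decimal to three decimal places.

First analyser (S_x): P(|-x⟩) = |⟨-x|ψ⟩|² = 9/10.
After stage 1 the state is |-x⟩; P(|+y⟩) = |⟨+y|-x⟩|² = 1/2.
Joint probability = 9/10 × 1/2 = 0.450.

0.450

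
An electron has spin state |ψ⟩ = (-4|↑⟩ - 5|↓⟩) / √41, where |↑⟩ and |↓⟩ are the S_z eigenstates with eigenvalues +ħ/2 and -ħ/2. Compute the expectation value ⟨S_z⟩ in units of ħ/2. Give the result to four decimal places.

⟨σ_z⟩ = |a|² - |b|² divided by |a|²+|b|², with a, b the |↑⟩, |↓⟩ amplitudes.
= (16 - 25)/41 = -9/41.
⟨S_z⟩ = (ħ/2)·⟨σ_z⟩.

-0.2195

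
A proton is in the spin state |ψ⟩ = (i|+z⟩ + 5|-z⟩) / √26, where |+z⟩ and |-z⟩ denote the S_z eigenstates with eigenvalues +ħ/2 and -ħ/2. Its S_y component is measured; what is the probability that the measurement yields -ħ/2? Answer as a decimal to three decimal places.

|-y⟩ = (|+z⟩ - i|-z⟩)/√2, so ⟨-y|ψ⟩ = (6i) / (√2·√26).
P = |6i|² / 52 = 36/52.

0.692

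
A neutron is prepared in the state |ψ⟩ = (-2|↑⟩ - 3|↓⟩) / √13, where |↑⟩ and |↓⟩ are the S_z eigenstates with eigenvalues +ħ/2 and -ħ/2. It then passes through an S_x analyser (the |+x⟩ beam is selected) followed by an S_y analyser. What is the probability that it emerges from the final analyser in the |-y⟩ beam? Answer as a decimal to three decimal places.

0.481

First analyser (S_x): P(|+x⟩) = |⟨+x|ψ⟩|² = 25/26.
After stage 1 the state is |+x⟩; P(|-y⟩) = |⟨-y|+x⟩|² = 1/2.
Joint probability = 25/26 × 1/2 = 0.481.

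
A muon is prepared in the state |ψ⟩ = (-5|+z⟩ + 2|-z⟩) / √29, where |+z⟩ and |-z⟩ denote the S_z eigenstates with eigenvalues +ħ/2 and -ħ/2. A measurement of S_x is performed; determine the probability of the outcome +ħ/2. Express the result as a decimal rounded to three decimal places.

|+x⟩ = (|+z⟩ + |-z⟩)/√2, so ⟨+x|ψ⟩ = (-3) / (√2·√29).
P = |-3|² / 58 = 9/58.

0.155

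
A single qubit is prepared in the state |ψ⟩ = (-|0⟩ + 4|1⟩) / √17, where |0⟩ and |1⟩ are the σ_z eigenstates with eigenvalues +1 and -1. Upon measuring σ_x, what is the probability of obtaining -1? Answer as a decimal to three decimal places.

0.735

|-x⟩ = (|0⟩ - |1⟩)/√2, so ⟨-x|ψ⟩ = (-5) / (√2·√17).
P = |-5|² / 34 = 25/34.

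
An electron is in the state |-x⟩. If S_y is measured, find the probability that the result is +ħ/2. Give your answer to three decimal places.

0.500

In the S_z basis, |-x⟩ = (|+z⟩ - |-z⟩)/√2 and |+y⟩ = (|+z⟩ + i|-z⟩)/√2.
|⟨+y|-x⟩|² = 1/2.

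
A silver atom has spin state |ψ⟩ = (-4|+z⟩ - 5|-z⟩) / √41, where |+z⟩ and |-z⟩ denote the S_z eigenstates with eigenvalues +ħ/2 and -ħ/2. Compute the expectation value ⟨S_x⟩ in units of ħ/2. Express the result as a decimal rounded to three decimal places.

0.976

⟨σ_x⟩ = 2 Re(a* b)/(|a|²+|b|²) with a = -4, b = -5.
a* b = 20, so ⟨σ_x⟩ = 40/41.
⟨S_x⟩ = (ħ/2)·⟨σ_x⟩.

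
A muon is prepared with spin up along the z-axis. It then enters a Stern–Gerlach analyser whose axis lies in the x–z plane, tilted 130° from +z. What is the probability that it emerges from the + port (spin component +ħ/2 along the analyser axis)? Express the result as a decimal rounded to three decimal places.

For spin-½, the probability of finding spin-up along an axis at angle θ to the initial spin direction is cos²(θ/2); spin-down is sin²(θ/2).
θ = 130°, so P = cos²(65°) ≈ 0.179.

0.179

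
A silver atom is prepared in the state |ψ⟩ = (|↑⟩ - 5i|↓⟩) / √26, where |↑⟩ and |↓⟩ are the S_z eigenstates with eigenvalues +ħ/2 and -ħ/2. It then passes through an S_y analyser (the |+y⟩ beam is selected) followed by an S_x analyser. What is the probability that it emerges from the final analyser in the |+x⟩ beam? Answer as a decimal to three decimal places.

0.154

First analyser (S_y): P(|+y⟩) = |⟨+y|ψ⟩|² = 16/52.
After stage 1 the state is |+y⟩; P(|+x⟩) = |⟨+x|+y⟩|² = 1/2.
Joint probability = 16/52 × 1/2 = 0.154.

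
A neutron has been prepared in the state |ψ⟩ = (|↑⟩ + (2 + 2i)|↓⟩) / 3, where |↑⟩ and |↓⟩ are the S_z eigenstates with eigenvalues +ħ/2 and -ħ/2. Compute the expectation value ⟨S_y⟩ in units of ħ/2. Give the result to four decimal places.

0.4444

⟨σ_y⟩ = 2 Im(a* b)/(|a|²+|b|²) with a = 1, b = (2 + 2i).
a* b = (2 + 2i), so ⟨σ_y⟩ = 4/9.
⟨S_y⟩ = (ħ/2)·⟨σ_y⟩.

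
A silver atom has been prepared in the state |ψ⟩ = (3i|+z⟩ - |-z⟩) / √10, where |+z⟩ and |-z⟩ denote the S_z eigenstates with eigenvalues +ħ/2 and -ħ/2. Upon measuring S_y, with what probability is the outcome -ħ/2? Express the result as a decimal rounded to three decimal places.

0.200

|-y⟩ = (|+z⟩ - i|-z⟩)/√2, so ⟨-y|ψ⟩ = (2i) / (√2·√10).
P = |2i|² / 20 = 4/20.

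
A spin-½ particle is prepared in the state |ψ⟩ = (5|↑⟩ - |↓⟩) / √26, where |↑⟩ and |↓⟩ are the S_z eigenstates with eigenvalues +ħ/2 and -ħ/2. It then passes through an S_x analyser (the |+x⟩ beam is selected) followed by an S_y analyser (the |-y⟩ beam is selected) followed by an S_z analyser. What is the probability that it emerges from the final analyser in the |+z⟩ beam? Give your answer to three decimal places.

First analyser (S_x): P(|+x⟩) = |⟨+x|ψ⟩|² = 16/52.
After stage 1 the state is |+x⟩; P(|-y⟩) = |⟨-y|+x⟩|² = 1/2.
After stage 2 the state is |-y⟩; P(|+z⟩) = |⟨+z|-y⟩|² = 1/2.
Joint probability = 16/52 × 1/2 × 1/2 = 0.077.

0.077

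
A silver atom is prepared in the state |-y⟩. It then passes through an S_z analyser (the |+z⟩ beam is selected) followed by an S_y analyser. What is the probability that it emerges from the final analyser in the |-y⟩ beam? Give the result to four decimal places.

First analyser (S_z): from |-y⟩, P(|+z⟩) = 1/2.
After stage 1 the state is |+z⟩; P(|-y⟩) = |⟨-y|+z⟩|² = 1/2.
Joint probability = 1/2 × 1/2 = 0.2500.

0.2500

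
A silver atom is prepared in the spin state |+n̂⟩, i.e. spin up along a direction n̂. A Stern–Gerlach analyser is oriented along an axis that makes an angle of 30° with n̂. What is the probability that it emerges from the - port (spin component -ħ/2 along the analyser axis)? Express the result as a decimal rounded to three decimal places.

For spin-½, the probability of finding spin-up along an axis at angle θ to the initial spin direction is cos²(θ/2); spin-down is sin²(θ/2).
θ = 30°, so P = sin²(15°) ≈ 0.067.

0.067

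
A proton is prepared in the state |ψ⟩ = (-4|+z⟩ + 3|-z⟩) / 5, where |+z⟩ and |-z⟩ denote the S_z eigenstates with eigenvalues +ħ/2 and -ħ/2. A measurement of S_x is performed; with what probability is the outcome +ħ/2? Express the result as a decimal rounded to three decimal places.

0.020

|+x⟩ = (|+z⟩ + |-z⟩)/√2, so ⟨+x|ψ⟩ = (-1) / (√2·5).
P = |-1|² / 50 = 1/50.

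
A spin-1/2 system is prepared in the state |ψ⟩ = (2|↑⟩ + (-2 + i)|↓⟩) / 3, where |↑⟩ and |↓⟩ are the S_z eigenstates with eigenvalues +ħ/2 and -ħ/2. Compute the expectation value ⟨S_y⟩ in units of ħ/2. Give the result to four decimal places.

0.4444

⟨σ_y⟩ = 2 Im(a* b)/(|a|²+|b|²) with a = 2, b = (-2 + i).
a* b = (-4 + 2i), so ⟨σ_y⟩ = 4/9.
⟨S_y⟩ = (ħ/2)·⟨σ_y⟩.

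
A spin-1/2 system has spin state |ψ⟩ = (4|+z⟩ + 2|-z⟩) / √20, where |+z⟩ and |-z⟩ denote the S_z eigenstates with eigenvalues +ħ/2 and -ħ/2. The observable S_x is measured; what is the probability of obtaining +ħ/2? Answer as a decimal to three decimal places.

0.900

|+x⟩ = (|+z⟩ + |-z⟩)/√2, so ⟨+x|ψ⟩ = (6) / (√2·√20).
P = |6|² / 40 = 36/40.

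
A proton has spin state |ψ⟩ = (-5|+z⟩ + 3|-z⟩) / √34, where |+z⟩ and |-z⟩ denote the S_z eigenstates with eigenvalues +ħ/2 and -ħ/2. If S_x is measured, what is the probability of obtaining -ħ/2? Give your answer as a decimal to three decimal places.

|-x⟩ = (|+z⟩ - |-z⟩)/√2, so ⟨-x|ψ⟩ = (-8) / (√2·√34).
P = |-8|² / 68 = 64/68.

0.941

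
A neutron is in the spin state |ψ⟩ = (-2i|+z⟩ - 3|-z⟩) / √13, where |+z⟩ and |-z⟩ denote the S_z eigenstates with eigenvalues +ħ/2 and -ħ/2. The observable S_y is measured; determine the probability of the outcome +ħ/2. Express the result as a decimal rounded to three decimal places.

0.038

|+y⟩ = (|+z⟩ + i|-z⟩)/√2, so ⟨+y|ψ⟩ = (i) / (√2·√13).
P = |i|² / 26 = 1/26.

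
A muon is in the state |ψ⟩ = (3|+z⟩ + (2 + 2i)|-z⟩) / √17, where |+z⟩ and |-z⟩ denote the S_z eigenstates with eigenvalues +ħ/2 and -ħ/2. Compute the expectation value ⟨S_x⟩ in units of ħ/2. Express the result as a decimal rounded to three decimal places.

0.706

⟨σ_x⟩ = 2 Re(a* b)/(|a|²+|b|²) with a = 3, b = (2 + 2i).
a* b = (6 + 6i), so ⟨σ_x⟩ = 12/17.
⟨S_x⟩ = (ħ/2)·⟨σ_x⟩.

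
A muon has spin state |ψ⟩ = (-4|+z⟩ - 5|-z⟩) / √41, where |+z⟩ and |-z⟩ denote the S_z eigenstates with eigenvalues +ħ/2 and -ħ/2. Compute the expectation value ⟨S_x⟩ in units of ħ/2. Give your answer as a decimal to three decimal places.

0.976

⟨σ_x⟩ = 2 Re(a* b)/(|a|²+|b|²) with a = -4, b = -5.
a* b = 20, so ⟨σ_x⟩ = 40/41.
⟨S_x⟩ = (ħ/2)·⟨σ_x⟩.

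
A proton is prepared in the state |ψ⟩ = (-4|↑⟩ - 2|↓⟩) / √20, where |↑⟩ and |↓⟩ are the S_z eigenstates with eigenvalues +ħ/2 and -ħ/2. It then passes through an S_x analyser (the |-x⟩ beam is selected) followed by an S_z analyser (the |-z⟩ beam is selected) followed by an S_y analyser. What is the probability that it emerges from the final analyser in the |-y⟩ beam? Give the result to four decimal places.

First analyser (S_x): P(|-x⟩) = |⟨-x|ψ⟩|² = 4/40.
After stage 1 the state is |-x⟩; P(|-z⟩) = |⟨-z|-x⟩|² = 1/2.
After stage 2 the state is |-z⟩; P(|-y⟩) = |⟨-y|-z⟩|² = 1/2.
Joint probability = 4/40 × 1/2 × 1/2 = 0.0250.

0.0250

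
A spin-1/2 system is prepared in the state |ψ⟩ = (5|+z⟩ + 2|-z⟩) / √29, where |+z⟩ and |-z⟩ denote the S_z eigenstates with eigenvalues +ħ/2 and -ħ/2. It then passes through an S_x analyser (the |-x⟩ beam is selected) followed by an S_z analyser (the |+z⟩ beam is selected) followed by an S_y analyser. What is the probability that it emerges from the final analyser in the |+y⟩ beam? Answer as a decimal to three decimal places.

0.039

First analyser (S_x): P(|-x⟩) = |⟨-x|ψ⟩|² = 9/58.
After stage 1 the state is |-x⟩; P(|+z⟩) = |⟨+z|-x⟩|² = 1/2.
After stage 2 the state is |+z⟩; P(|+y⟩) = |⟨+y|+z⟩|² = 1/2.
Joint probability = 9/58 × 1/2 × 1/2 = 0.039.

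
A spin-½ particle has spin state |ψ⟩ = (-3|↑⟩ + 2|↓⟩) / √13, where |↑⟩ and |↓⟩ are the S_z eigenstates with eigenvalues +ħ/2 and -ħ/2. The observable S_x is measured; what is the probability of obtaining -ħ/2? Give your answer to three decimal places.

|-x⟩ = (|↑⟩ - |↓⟩)/√2, so ⟨-x|ψ⟩ = (-5) / (√2·√13).
P = |-5|² / 26 = 25/26.

0.962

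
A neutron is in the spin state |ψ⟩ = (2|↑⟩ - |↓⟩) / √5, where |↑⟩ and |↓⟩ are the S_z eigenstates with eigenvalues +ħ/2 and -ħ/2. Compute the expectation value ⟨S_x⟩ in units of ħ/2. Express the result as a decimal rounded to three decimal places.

-0.800

⟨σ_x⟩ = 2 Re(a* b)/(|a|²+|b|²) with a = 2, b = -1.
a* b = -2, so ⟨σ_x⟩ = -4/5.
⟨S_x⟩ = (ħ/2)·⟨σ_x⟩.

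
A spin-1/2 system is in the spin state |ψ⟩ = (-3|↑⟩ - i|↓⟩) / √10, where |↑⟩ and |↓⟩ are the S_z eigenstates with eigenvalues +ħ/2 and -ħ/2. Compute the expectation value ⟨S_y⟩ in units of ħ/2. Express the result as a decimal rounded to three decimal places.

0.600

⟨σ_y⟩ = 2 Im(a* b)/(|a|²+|b|²) with a = -3, b = -i.
a* b = 3i, so ⟨σ_y⟩ = 6/10.
⟨S_y⟩ = (ħ/2)·⟨σ_y⟩.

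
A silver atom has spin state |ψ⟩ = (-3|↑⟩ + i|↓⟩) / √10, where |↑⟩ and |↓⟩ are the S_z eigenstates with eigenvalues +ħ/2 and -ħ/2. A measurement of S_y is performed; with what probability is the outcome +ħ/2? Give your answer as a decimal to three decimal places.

0.200

|+y⟩ = (|↑⟩ + i|↓⟩)/√2, so ⟨+y|ψ⟩ = (-2) / (√2·√10).
P = |-2|² / 20 = 4/20.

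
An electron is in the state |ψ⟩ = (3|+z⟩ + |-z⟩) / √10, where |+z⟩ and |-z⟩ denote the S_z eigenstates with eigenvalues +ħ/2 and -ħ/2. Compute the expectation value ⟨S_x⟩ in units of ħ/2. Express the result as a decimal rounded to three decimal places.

⟨σ_x⟩ = 2 Re(a* b)/(|a|²+|b|²) with a = 3, b = 1.
a* b = 3, so ⟨σ_x⟩ = 6/10.
⟨S_x⟩ = (ħ/2)·⟨σ_x⟩.

0.600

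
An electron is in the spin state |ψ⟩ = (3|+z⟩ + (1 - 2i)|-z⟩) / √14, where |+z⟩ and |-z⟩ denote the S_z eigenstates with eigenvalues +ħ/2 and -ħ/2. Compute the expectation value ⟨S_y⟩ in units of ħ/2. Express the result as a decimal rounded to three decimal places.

-0.857

⟨σ_y⟩ = 2 Im(a* b)/(|a|²+|b|²) with a = 3, b = (1 - 2i).
a* b = (3 - 6i), so ⟨σ_y⟩ = -12/14.
⟨S_y⟩ = (ħ/2)·⟨σ_y⟩.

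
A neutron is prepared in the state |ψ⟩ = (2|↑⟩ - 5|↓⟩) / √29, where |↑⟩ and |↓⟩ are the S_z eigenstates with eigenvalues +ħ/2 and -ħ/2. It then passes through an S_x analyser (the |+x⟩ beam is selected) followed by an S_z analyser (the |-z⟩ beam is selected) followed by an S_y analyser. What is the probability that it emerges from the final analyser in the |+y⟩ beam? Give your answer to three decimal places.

0.039

First analyser (S_x): P(|+x⟩) = |⟨+x|ψ⟩|² = 9/58.
After stage 1 the state is |+x⟩; P(|-z⟩) = |⟨-z|+x⟩|² = 1/2.
After stage 2 the state is |-z⟩; P(|+y⟩) = |⟨+y|-z⟩|² = 1/2.
Joint probability = 9/58 × 1/2 × 1/2 = 0.039.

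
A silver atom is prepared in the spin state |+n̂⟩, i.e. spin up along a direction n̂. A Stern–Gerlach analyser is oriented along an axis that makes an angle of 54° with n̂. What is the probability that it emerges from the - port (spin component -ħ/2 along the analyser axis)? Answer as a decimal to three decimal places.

0.206

For spin-½, the probability of finding spin-up along an axis at angle θ to the initial spin direction is cos²(θ/2); spin-down is sin²(θ/2).
θ = 54°, so P = sin²(27°) ≈ 0.206.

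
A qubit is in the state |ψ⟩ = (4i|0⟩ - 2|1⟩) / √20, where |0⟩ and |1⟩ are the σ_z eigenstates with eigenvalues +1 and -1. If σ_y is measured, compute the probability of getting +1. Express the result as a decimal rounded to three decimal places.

0.900

|+y⟩ = (|0⟩ + i|1⟩)/√2, so ⟨+y|ψ⟩ = (6i) / (√2·√20).
P = |6i|² / 40 = 36/40.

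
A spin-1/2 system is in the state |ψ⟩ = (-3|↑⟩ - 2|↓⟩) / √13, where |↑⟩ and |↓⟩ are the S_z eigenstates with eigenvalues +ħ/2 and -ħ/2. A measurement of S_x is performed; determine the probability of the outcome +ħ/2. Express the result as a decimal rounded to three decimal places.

|+x⟩ = (|↑⟩ + |↓⟩)/√2, so ⟨+x|ψ⟩ = (-5) / (√2·√13).
P = |-5|² / 26 = 25/26.

0.962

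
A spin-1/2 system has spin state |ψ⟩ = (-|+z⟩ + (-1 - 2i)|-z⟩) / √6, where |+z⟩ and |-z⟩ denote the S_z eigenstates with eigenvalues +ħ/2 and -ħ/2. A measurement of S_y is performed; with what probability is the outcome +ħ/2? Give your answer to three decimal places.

0.833

|+y⟩ = (|+z⟩ + i|-z⟩)/√2, so ⟨+y|ψ⟩ = (-3 + i) / (√2·√6).
P = |-3 + i|² / 12 = 10/12.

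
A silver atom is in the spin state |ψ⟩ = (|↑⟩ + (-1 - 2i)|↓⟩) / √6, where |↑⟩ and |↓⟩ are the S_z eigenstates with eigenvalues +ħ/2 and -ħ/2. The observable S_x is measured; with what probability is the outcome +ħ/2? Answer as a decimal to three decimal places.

0.333

|+x⟩ = (|↑⟩ + |↓⟩)/√2, so ⟨+x|ψ⟩ = (-2i) / (√2·√6).
P = |-2i|² / 12 = 4/12.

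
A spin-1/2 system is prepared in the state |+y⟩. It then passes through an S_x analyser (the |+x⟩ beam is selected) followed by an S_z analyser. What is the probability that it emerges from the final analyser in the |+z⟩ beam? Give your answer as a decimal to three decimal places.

0.250

First analyser (S_x): from |+y⟩, P(|+x⟩) = 1/2.
After stage 1 the state is |+x⟩; P(|+z⟩) = |⟨+z|+x⟩|² = 1/2.
Joint probability = 1/2 × 1/2 = 0.250.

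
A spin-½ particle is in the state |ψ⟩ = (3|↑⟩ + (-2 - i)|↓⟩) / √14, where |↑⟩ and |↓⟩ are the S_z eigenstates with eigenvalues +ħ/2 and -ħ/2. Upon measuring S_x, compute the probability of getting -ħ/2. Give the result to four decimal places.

|-x⟩ = (|↑⟩ - |↓⟩)/√2, so ⟨-x|ψ⟩ = (5 + i) / (√2·√14).
P = |5 + i|² / 28 = 26/28.

0.9286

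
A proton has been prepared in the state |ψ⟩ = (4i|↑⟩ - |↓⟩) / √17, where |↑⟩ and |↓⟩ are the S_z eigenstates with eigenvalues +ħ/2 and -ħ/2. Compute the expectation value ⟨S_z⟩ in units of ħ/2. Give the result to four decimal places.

⟨σ_z⟩ = |a|² - |b|² divided by |a|²+|b|², with a, b the |↑⟩, |↓⟩ amplitudes.
= (16 - 1)/17 = 15/17.
⟨S_z⟩ = (ħ/2)·⟨σ_z⟩.

0.8824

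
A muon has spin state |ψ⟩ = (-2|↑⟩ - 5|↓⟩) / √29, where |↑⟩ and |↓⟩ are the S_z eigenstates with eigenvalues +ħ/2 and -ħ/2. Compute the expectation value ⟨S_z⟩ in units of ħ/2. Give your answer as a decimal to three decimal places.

-0.724

⟨σ_z⟩ = |a|² - |b|² divided by |a|²+|b|², with a, b the |↑⟩, |↓⟩ amplitudes.
= (4 - 25)/29 = -21/29.
⟨S_z⟩ = (ħ/2)·⟨σ_z⟩.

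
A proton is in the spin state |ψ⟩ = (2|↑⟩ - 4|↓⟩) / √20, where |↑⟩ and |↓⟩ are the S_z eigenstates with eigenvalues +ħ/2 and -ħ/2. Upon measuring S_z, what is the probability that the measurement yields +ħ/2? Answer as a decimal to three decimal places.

The +ħ/2 outcome corresponds to |↑⟩. Its amplitude in |ψ⟩ is 2/√20.
P = |2|² / 20 = 4/20.

0.200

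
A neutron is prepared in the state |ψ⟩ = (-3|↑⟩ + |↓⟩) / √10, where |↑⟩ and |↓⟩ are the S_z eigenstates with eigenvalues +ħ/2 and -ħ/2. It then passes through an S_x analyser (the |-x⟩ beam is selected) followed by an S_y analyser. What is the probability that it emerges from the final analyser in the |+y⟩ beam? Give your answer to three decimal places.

First analyser (S_x): P(|-x⟩) = |⟨-x|ψ⟩|² = 16/20.
After stage 1 the state is |-x⟩; P(|+y⟩) = |⟨+y|-x⟩|² = 1/2.
Joint probability = 16/20 × 1/2 = 0.400.

0.400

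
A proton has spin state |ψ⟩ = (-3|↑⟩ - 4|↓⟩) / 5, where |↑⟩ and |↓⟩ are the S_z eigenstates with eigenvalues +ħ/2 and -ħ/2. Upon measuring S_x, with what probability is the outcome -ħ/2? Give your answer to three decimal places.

|-x⟩ = (|↑⟩ - |↓⟩)/√2, so ⟨-x|ψ⟩ = (1) / (√2·5).
P = |1|² / 50 = 1/50.

0.020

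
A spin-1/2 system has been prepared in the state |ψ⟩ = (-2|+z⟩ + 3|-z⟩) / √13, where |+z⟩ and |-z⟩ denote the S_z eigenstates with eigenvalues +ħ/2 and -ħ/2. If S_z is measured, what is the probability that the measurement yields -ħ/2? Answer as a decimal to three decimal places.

0.692

The -ħ/2 outcome corresponds to |-z⟩. Its amplitude in |ψ⟩ is 3/√13.
P = |3|² / 13 = 9/13.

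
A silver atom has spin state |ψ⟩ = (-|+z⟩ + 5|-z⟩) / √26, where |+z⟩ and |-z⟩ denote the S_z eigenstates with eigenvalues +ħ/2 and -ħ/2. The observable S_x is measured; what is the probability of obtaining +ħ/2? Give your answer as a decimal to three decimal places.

0.308

|+x⟩ = (|+z⟩ + |-z⟩)/√2, so ⟨+x|ψ⟩ = (4) / (√2·√26).
P = |4|² / 52 = 16/52.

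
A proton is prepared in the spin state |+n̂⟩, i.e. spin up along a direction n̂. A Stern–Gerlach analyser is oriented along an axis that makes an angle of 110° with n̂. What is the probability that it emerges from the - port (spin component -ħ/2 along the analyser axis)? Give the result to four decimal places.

0.6710

For spin-½, the probability of finding spin-up along an axis at angle θ to the initial spin direction is cos²(θ/2); spin-down is sin²(θ/2).
θ = 110°, so P = sin²(55°) ≈ 0.6710.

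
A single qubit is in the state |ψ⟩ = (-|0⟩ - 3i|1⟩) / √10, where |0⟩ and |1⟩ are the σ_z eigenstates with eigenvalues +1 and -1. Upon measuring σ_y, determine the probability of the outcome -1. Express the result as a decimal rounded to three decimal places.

0.200

|-y⟩ = (|0⟩ - i|1⟩)/√2, so ⟨-y|ψ⟩ = (2) / (√2·√10).
P = |2|² / 20 = 4/20.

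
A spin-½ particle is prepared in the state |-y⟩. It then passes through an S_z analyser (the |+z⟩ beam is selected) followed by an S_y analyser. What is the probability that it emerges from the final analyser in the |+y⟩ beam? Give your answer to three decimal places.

First analyser (S_z): from |-y⟩, P(|+z⟩) = 1/2.
After stage 1 the state is |+z⟩; P(|+y⟩) = |⟨+y|+z⟩|² = 1/2.
Joint probability = 1/2 × 1/2 = 0.250.

0.250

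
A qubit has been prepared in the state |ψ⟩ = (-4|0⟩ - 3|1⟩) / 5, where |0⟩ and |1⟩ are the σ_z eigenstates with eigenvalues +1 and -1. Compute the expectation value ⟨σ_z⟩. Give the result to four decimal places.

⟨σ_z⟩ = |a|² - |b|² divided by |a|²+|b|², with a, b the |0⟩, |1⟩ amplitudes.
= (16 - 9)/25 = 7/25.

0.2800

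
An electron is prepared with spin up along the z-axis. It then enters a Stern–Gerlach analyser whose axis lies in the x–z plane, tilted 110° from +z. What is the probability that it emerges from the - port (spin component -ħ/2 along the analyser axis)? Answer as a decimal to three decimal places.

For spin-½, the probability of finding spin-up along an axis at angle θ to the initial spin direction is cos²(θ/2); spin-down is sin²(θ/2).
θ = 110°, so P = sin²(55°) ≈ 0.671.

0.671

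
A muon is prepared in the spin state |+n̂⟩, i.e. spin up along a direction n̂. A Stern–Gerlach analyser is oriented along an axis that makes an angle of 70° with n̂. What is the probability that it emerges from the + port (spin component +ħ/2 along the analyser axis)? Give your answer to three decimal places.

For spin-½, the probability of finding spin-up along an axis at angle θ to the initial spin direction is cos²(θ/2); spin-down is sin²(θ/2).
θ = 70°, so P = cos²(35°) ≈ 0.671.

0.671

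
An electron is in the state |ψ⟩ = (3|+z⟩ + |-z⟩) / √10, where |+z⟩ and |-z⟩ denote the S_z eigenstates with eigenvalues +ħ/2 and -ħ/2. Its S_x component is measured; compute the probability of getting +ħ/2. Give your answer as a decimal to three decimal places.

|+x⟩ = (|+z⟩ + |-z⟩)/√2, so ⟨+x|ψ⟩ = (4) / (√2·√10).
P = |4|² / 20 = 16/20.

0.800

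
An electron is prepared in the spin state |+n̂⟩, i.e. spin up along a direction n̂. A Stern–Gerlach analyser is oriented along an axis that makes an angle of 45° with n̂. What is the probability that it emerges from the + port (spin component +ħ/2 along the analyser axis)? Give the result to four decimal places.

0.8536

For spin-½, the probability of finding spin-up along an axis at angle θ to the initial spin direction is cos²(θ/2); spin-down is sin²(θ/2).
θ = 45°, so P = cos²(22.5°) ≈ 0.8536.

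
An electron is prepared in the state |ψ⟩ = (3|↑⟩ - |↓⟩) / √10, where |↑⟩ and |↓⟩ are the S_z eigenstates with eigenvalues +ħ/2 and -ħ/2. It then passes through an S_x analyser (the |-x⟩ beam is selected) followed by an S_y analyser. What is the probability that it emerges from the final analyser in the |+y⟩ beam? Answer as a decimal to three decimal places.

0.400

First analyser (S_x): P(|-x⟩) = |⟨-x|ψ⟩|² = 16/20.
After stage 1 the state is |-x⟩; P(|+y⟩) = |⟨+y|-x⟩|² = 1/2.
Joint probability = 16/20 × 1/2 = 0.400.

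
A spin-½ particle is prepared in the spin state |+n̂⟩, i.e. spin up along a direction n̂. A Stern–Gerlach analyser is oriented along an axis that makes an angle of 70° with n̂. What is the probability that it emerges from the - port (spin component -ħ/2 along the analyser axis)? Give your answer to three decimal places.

0.329

For spin-½, the probability of finding spin-up along an axis at angle θ to the initial spin direction is cos²(θ/2); spin-down is sin²(θ/2).
θ = 70°, so P = sin²(35°) ≈ 0.329.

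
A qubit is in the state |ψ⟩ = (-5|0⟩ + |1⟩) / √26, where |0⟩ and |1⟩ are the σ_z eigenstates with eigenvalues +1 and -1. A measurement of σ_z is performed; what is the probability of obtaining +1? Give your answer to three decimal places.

0.962

The +1 outcome corresponds to |0⟩. Its amplitude in |ψ⟩ is -5/√26.
P = |-5|² / 26 = 25/26.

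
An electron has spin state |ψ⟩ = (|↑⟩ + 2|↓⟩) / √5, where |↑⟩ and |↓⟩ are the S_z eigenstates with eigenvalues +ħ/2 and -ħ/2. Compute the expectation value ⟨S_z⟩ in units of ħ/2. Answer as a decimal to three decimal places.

⟨σ_z⟩ = |a|² - |b|² divided by |a|²+|b|², with a, b the |↑⟩, |↓⟩ amplitudes.
= (1 - 4)/5 = -3/5.
⟨S_z⟩ = (ħ/2)·⟨σ_z⟩.

-0.600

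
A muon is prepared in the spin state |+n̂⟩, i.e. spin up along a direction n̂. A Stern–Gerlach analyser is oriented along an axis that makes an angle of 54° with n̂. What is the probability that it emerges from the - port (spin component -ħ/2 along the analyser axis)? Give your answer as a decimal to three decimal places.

0.206

For spin-½, the probability of finding spin-up along an axis at angle θ to the initial spin direction is cos²(θ/2); spin-down is sin²(θ/2).
θ = 54°, so P = sin²(27°) ≈ 0.206.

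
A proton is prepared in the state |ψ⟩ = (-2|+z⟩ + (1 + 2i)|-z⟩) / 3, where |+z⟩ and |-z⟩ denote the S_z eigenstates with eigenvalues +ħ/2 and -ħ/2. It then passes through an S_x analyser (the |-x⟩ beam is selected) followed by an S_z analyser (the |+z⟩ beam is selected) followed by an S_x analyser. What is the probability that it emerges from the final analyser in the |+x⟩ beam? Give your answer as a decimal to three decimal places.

0.181

First analyser (S_x): P(|-x⟩) = |⟨-x|ψ⟩|² = 13/18.
After stage 1 the state is |-x⟩; P(|+z⟩) = |⟨+z|-x⟩|² = 1/2.
After stage 2 the state is |+z⟩; P(|+x⟩) = |⟨+x|+z⟩|² = 1/2.
Joint probability = 13/18 × 1/2 × 1/2 = 0.181.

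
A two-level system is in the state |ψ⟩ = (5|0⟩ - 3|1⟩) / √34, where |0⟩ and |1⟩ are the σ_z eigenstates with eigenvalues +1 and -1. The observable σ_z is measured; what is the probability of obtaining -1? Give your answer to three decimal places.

0.265

The -1 outcome corresponds to |1⟩. Its amplitude in |ψ⟩ is -3/√34.
P = |-3|² / 34 = 9/34.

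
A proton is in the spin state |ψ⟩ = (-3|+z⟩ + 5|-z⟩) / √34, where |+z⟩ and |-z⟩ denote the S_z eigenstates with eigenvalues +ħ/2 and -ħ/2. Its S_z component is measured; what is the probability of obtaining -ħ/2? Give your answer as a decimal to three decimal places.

The -ħ/2 outcome corresponds to |-z⟩. Its amplitude in |ψ⟩ is 5/√34.
P = |5|² / 34 = 25/34.

0.735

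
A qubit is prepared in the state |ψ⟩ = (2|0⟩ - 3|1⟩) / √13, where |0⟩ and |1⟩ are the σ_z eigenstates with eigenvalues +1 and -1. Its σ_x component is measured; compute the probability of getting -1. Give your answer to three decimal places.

|-x⟩ = (|0⟩ - |1⟩)/√2, so ⟨-x|ψ⟩ = (5) / (√2·√13).
P = |5|² / 26 = 25/26.

0.962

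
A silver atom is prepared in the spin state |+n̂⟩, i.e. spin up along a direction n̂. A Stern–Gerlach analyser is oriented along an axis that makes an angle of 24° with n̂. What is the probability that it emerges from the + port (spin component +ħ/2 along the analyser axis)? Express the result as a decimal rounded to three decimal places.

For spin-½, the probability of finding spin-up along an axis at angle θ to the initial spin direction is cos²(θ/2); spin-down is sin²(θ/2).
θ = 24°, so P = cos²(12°) ≈ 0.957.

0.957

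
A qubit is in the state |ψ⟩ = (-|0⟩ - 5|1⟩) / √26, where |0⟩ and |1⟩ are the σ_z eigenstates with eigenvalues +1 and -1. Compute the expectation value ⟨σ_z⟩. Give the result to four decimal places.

⟨σ_z⟩ = |a|² - |b|² divided by |a|²+|b|², with a, b the |0⟩, |1⟩ amplitudes.
= (1 - 25)/26 = -24/26.

-0.9231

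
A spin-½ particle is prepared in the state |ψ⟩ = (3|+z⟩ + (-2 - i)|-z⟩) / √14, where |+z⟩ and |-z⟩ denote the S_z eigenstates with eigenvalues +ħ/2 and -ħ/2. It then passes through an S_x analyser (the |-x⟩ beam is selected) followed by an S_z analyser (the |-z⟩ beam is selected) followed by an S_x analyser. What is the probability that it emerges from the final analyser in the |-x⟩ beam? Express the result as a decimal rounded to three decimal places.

First analyser (S_x): P(|-x⟩) = |⟨-x|ψ⟩|² = 26/28.
After stage 1 the state is |-x⟩; P(|-z⟩) = |⟨-z|-x⟩|² = 1/2.
After stage 2 the state is |-z⟩; P(|-x⟩) = |⟨-x|-z⟩|² = 1/2.
Joint probability = 26/28 × 1/2 × 1/2 = 0.232.

0.232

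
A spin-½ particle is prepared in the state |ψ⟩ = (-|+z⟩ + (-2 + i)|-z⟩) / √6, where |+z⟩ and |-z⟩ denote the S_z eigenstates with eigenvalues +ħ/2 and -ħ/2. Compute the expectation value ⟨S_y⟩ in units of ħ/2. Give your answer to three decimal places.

-0.333

⟨σ_y⟩ = 2 Im(a* b)/(|a|²+|b|²) with a = -1, b = (-2 + i).
a* b = (2 - i), so ⟨σ_y⟩ = -2/6.
⟨S_y⟩ = (ħ/2)·⟨σ_y⟩.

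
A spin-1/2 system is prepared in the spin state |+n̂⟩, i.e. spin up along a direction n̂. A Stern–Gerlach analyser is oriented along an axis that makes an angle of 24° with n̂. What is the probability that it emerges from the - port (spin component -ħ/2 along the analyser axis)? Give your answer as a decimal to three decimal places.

0.043

For spin-½, the probability of finding spin-up along an axis at angle θ to the initial spin direction is cos²(θ/2); spin-down is sin²(θ/2).
θ = 24°, so P = sin²(12°) ≈ 0.043.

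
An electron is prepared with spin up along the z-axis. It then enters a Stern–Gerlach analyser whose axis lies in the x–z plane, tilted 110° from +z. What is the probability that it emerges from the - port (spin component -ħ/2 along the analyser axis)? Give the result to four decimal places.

0.6710

For spin-½, the probability of finding spin-up along an axis at angle θ to the initial spin direction is cos²(θ/2); spin-down is sin²(θ/2).
θ = 110°, so P = sin²(55°) ≈ 0.6710.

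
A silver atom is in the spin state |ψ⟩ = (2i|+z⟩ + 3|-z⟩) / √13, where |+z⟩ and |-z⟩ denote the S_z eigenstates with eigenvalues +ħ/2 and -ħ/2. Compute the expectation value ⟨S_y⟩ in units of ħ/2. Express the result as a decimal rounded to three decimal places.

⟨σ_y⟩ = 2 Im(a* b)/(|a|²+|b|²) with a = 2i, b = 3.
a* b = -6i, so ⟨σ_y⟩ = -12/13.
⟨S_y⟩ = (ħ/2)·⟨σ_y⟩.

-0.923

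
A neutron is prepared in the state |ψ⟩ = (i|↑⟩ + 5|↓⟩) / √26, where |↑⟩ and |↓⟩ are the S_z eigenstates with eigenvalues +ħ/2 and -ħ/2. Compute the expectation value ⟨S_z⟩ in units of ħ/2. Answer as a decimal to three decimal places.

-0.923

⟨σ_z⟩ = |a|² - |b|² divided by |a|²+|b|², with a, b the |↑⟩, |↓⟩ amplitudes.
= (1 - 25)/26 = -24/26.
⟨S_z⟩ = (ħ/2)·⟨σ_z⟩.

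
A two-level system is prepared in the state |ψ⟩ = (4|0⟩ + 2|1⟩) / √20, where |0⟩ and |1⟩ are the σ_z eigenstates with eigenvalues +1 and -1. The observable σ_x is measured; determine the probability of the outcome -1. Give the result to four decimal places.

0.1000

|-x⟩ = (|0⟩ - |1⟩)/√2, so ⟨-x|ψ⟩ = (2) / (√2·√20).
P = |2|² / 40 = 4/40.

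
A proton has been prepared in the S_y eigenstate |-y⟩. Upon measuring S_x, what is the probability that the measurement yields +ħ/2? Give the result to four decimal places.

0.5000

In the S_z basis, |-y⟩ = (|↑⟩ - i|↓⟩)/√2 and |+x⟩ = (|↑⟩ + |↓⟩)/√2.
|⟨+x|-y⟩|² = 1/2.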